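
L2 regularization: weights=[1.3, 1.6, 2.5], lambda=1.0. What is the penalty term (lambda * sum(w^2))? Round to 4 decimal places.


Squaring each weight:
1.3^2 = 1.69
1.6^2 = 2.56
2.5^2 = 6.25
Sum of squares = 10.5
Penalty = 1.0 * 10.5 = 10.5000

10.5000


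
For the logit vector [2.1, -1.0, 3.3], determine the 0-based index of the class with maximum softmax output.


Softmax is a monotonic transformation, so it preserves the argmax.
We need to find the index of the maximum logit.
Index 0: 2.1
Index 1: -1.0
Index 2: 3.3
Maximum logit = 3.3 at index 2

2


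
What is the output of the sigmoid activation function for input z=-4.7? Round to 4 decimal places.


sigmoid(z) = 1 / (1 + exp(-z))
exp(-(-4.7)) = exp(4.7) = 109.9472
1 + 109.9472 = 110.9472
1 / 110.9472 = 0.0090

0.0090


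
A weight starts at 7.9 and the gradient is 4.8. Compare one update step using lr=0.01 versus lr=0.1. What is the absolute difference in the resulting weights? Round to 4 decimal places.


With lr=0.01: w_new = 7.9 - 0.01 * 4.8 = 7.852
With lr=0.1: w_new = 7.9 - 0.1 * 4.8 = 7.42
Absolute difference = |7.852 - 7.42|
= 0.4320

0.4320


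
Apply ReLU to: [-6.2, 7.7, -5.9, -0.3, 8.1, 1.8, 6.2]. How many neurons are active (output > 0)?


ReLU(x) = max(0, x) for each element:
ReLU(-6.2) = 0
ReLU(7.7) = 7.7
ReLU(-5.9) = 0
ReLU(-0.3) = 0
ReLU(8.1) = 8.1
ReLU(1.8) = 1.8
ReLU(6.2) = 6.2
Active neurons (>0): 4

4


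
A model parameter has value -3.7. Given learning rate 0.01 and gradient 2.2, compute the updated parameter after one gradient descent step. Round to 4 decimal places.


w_new = w_old - lr * gradient
= -3.7 - 0.01 * 2.2
= -3.7 - (0.022)
= -3.7220

-3.7220


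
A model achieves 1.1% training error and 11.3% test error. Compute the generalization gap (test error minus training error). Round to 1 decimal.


Generalization gap = test_error - train_error
= 11.3 - 1.1
= 10.2%
A large gap suggests overfitting.

10.2


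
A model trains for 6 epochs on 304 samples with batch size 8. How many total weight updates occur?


Iterations per epoch = 304 / 8 = 38
Total updates = iterations_per_epoch * epochs
= 38 * 6
= 228

228


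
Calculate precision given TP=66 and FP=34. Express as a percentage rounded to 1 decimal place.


Precision = TP / (TP + FP) * 100
= 66 / (66 + 34)
= 66 / 100
= 0.66
= 66.0%

66.0


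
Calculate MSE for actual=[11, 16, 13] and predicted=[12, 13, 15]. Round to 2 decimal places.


Differences: [-1, 3, -2]
Squared errors: [1, 9, 4]
Sum of squared errors = 14
MSE = 14 / 3 = 4.67

4.67


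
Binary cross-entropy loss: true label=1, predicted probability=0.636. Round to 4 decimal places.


For y=1: Loss = -log(p)
= -log(0.636)
= -(-0.4526)
= 0.4526

0.4526


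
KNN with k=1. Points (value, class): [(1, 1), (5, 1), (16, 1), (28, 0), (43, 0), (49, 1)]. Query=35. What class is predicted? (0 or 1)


Distances from query 35:
Point 28 (class 0): distance = 7
K=1 nearest neighbors: classes = [0]
Votes for class 1: 0 / 1
Majority vote => class 0

0


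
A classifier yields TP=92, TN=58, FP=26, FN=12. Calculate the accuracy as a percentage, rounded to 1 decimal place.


Accuracy = (TP + TN) / (TP + TN + FP + FN) * 100
= (92 + 58) / (92 + 58 + 26 + 12)
= 150 / 188
= 0.7979
= 79.8%

79.8


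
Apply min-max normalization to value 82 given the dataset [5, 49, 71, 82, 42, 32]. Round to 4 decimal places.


Min = 5, Max = 82
Range = 82 - 5 = 77
Scaled = (x - min) / (max - min)
= (82 - 5) / 77
= 77 / 77
= 1.0000

1.0000


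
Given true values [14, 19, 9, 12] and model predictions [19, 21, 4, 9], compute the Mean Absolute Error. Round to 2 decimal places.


Absolute errors: [5, 2, 5, 3]
Sum of absolute errors = 15
MAE = 15 / 4 = 3.75

3.75


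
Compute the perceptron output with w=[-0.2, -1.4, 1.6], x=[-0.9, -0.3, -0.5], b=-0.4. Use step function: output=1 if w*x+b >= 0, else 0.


z = w . x + b
= -0.2*-0.9 + -1.4*-0.3 + 1.6*-0.5 + -0.4
= 0.18 + 0.42 + -0.8 + -0.4
= -0.2 + -0.4
= -0.6
Since z = -0.6 < 0, output = 0

0


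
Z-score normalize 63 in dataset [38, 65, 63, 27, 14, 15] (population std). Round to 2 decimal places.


Mean = (38 + 65 + 63 + 27 + 14 + 15) / 6 = 37.0
Variance = sum((x_i - mean)^2) / n = 429.0
Std = sqrt(429.0) = 20.7123
Z = (x - mean) / std
= (63 - 37.0) / 20.7123
= 26.0 / 20.7123
= 1.26

1.26


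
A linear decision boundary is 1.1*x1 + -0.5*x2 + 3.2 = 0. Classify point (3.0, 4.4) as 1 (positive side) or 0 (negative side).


Compute 1.1 * 3.0 + -0.5 * 4.4 + 3.2
= 3.3 + -2.2 + 3.2
= 4.3
Since 4.3 >= 0, the point is on the positive side.

1


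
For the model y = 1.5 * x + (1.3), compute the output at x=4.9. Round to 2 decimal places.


y = 1.5 * 4.9 + (1.3)
= 7.35 + (1.3)
= 8.65

8.65


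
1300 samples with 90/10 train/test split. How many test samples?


Train samples = 1300 * 90% = 1170
Test samples = 1300 - 1170
= 130

130


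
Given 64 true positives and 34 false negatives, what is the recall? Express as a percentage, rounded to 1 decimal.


Recall = TP / (TP + FN) * 100
= 64 / (64 + 34)
= 64 / 98
= 0.6531
= 65.3%

65.3


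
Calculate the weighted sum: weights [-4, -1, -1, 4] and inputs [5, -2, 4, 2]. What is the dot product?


Element-wise products:
-4 * 5 = -20
-1 * -2 = 2
-1 * 4 = -4
4 * 2 = 8
Sum = -20 + 2 + -4 + 8
= -14

-14


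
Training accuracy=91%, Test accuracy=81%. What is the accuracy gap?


Gap = train_accuracy - test_accuracy
= 91 - 81
= 10%
This moderate gap may indicate mild overfitting.

10


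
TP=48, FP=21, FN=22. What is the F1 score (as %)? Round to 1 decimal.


Precision = TP / (TP + FP) = 48 / 69 = 0.6957
Recall = TP / (TP + FN) = 48 / 70 = 0.6857
F1 = 2 * P * R / (P + R)
= 2 * 0.6957 * 0.6857 / (0.6957 + 0.6857)
= 0.954 / 1.3814
= 0.6906
As percentage: 69.1%

69.1


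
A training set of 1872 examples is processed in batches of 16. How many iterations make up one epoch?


Iterations per epoch = dataset_size / batch_size
= 1872 / 16
= 117

117


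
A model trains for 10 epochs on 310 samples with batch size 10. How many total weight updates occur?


Iterations per epoch = 310 / 10 = 31
Total updates = iterations_per_epoch * epochs
= 31 * 10
= 310

310


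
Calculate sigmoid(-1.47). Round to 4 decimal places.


sigmoid(z) = 1 / (1 + exp(-z))
exp(-(-1.47)) = exp(1.47) = 4.3492
1 + 4.3492 = 5.3492
1 / 5.3492 = 0.1869

0.1869


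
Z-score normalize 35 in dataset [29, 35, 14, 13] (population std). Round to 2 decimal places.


Mean = (29 + 35 + 14 + 13) / 4 = 22.75
Variance = sum((x_i - mean)^2) / n = 90.1875
Std = sqrt(90.1875) = 9.4967
Z = (x - mean) / std
= (35 - 22.75) / 9.4967
= 12.25 / 9.4967
= 1.29

1.29


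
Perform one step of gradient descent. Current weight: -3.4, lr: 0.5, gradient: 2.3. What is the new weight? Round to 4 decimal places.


w_new = w_old - lr * gradient
= -3.4 - 0.5 * 2.3
= -3.4 - (1.15)
= -4.5500

-4.5500


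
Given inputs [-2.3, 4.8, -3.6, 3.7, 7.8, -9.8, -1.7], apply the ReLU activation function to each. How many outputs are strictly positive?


ReLU(x) = max(0, x) for each element:
ReLU(-2.3) = 0
ReLU(4.8) = 4.8
ReLU(-3.6) = 0
ReLU(3.7) = 3.7
ReLU(7.8) = 7.8
ReLU(-9.8) = 0
ReLU(-1.7) = 0
Active neurons (>0): 3

3


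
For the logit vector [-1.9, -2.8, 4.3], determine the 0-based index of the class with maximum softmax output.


Softmax is a monotonic transformation, so it preserves the argmax.
We need to find the index of the maximum logit.
Index 0: -1.9
Index 1: -2.8
Index 2: 4.3
Maximum logit = 4.3 at index 2

2


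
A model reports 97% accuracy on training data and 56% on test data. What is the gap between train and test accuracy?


Gap = train_accuracy - test_accuracy
= 97 - 56
= 41%
This large gap strongly indicates overfitting.

41


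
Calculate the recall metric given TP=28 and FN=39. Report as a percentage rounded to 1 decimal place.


Recall = TP / (TP + FN) * 100
= 28 / (28 + 39)
= 28 / 67
= 0.4179
= 41.8%

41.8


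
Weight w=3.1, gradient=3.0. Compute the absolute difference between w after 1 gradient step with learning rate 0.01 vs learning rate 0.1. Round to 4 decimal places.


With lr=0.01: w_new = 3.1 - 0.01 * 3.0 = 3.07
With lr=0.1: w_new = 3.1 - 0.1 * 3.0 = 2.8
Absolute difference = |3.07 - 2.8|
= 0.2700

0.2700


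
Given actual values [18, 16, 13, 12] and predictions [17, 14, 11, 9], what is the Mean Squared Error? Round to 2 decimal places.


Differences: [1, 2, 2, 3]
Squared errors: [1, 4, 4, 9]
Sum of squared errors = 18
MSE = 18 / 4 = 4.50

4.50


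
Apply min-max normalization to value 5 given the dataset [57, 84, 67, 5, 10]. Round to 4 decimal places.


Min = 5, Max = 84
Range = 84 - 5 = 79
Scaled = (x - min) / (max - min)
= (5 - 5) / 79
= 0 / 79
= 0.0000

0.0000


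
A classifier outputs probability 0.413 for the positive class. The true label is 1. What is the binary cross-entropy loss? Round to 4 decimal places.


For y=1: Loss = -log(p)
= -log(0.413)
= -(-0.8843)
= 0.8843

0.8843


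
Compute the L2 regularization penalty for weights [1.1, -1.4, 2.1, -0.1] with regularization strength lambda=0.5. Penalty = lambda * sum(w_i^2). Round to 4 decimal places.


Squaring each weight:
1.1^2 = 1.21
(-1.4)^2 = 1.96
2.1^2 = 4.41
(-0.1)^2 = 0.01
Sum of squares = 7.59
Penalty = 0.5 * 7.59 = 3.7950

3.7950


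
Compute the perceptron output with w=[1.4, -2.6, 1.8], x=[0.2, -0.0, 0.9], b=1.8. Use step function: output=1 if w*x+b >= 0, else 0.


z = w . x + b
= 1.4*0.2 + -2.6*-0.0 + 1.8*0.9 + 1.8
= 0.28 + 0.0 + 1.62 + 1.8
= 1.9 + 1.8
= 3.7
Since z = 3.7 >= 0, output = 1

1


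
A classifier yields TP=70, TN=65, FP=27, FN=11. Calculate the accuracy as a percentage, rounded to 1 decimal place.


Accuracy = (TP + TN) / (TP + TN + FP + FN) * 100
= (70 + 65) / (70 + 65 + 27 + 11)
= 135 / 173
= 0.7803
= 78.0%

78.0


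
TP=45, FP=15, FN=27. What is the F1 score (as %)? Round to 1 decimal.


Precision = TP / (TP + FP) = 45 / 60 = 0.75
Recall = TP / (TP + FN) = 45 / 72 = 0.625
F1 = 2 * P * R / (P + R)
= 2 * 0.75 * 0.625 / (0.75 + 0.625)
= 0.9375 / 1.375
= 0.6818
As percentage: 68.2%

68.2


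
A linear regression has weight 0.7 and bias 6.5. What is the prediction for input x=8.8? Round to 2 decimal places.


y = 0.7 * 8.8 + (6.5)
= 6.16 + (6.5)
= 12.66

12.66


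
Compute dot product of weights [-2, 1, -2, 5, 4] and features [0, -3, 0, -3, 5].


Element-wise products:
-2 * 0 = 0
1 * -3 = -3
-2 * 0 = 0
5 * -3 = -15
4 * 5 = 20
Sum = 0 + -3 + 0 + -15 + 20
= 2

2


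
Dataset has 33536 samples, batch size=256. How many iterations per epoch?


Iterations per epoch = dataset_size / batch_size
= 33536 / 256
= 131

131


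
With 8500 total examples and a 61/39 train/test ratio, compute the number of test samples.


Train samples = 8500 * 61% = 5185
Test samples = 8500 - 5185
= 3315

3315


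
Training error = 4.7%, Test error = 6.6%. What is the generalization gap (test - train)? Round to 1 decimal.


Generalization gap = test_error - train_error
= 6.6 - 4.7
= 1.9%
A small gap suggests good generalization.

1.9


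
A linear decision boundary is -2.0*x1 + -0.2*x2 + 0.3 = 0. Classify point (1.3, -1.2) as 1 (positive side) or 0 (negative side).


Compute -2.0 * 1.3 + -0.2 * -1.2 + 0.3
= -2.6 + 0.24 + 0.3
= -2.06
Since -2.06 < 0, the point is on the negative side.

0


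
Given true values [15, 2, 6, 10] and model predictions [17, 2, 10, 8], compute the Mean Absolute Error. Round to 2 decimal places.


Absolute errors: [2, 0, 4, 2]
Sum of absolute errors = 8
MAE = 8 / 4 = 2.00

2.00


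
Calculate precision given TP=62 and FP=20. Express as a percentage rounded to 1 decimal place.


Precision = TP / (TP + FP) * 100
= 62 / (62 + 20)
= 62 / 82
= 0.7561
= 75.6%

75.6


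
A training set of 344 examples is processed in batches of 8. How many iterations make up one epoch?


Iterations per epoch = dataset_size / batch_size
= 344 / 8
= 43

43


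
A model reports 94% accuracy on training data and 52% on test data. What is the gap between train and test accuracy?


Gap = train_accuracy - test_accuracy
= 94 - 52
= 42%
This large gap strongly indicates overfitting.

42


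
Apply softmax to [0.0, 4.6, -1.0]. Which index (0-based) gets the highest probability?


Softmax is a monotonic transformation, so it preserves the argmax.
We need to find the index of the maximum logit.
Index 0: 0.0
Index 1: 4.6
Index 2: -1.0
Maximum logit = 4.6 at index 1

1


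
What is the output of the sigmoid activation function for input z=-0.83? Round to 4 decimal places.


sigmoid(z) = 1 / (1 + exp(-z))
exp(-(-0.83)) = exp(0.83) = 2.2933
1 + 2.2933 = 3.2933
1 / 3.2933 = 0.3036

0.3036


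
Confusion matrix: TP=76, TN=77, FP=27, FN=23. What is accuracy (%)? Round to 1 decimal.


Accuracy = (TP + TN) / (TP + TN + FP + FN) * 100
= (76 + 77) / (76 + 77 + 27 + 23)
= 153 / 203
= 0.7537
= 75.4%

75.4


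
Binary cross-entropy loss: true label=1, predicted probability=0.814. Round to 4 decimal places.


For y=1: Loss = -log(p)
= -log(0.814)
= -(-0.2058)
= 0.2058

0.2058


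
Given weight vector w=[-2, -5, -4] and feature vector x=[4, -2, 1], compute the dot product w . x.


Element-wise products:
-2 * 4 = -8
-5 * -2 = 10
-4 * 1 = -4
Sum = -8 + 10 + -4
= -2

-2


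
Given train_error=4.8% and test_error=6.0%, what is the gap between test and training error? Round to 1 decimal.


Generalization gap = test_error - train_error
= 6.0 - 4.8
= 1.2%
A small gap suggests good generalization.

1.2


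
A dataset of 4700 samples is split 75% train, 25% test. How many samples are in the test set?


Train samples = 4700 * 75% = 3525
Test samples = 4700 - 3525
= 1175

1175


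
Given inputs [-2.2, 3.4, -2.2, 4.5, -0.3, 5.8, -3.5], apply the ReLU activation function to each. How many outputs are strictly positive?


ReLU(x) = max(0, x) for each element:
ReLU(-2.2) = 0
ReLU(3.4) = 3.4
ReLU(-2.2) = 0
ReLU(4.5) = 4.5
ReLU(-0.3) = 0
ReLU(5.8) = 5.8
ReLU(-3.5) = 0
Active neurons (>0): 3

3


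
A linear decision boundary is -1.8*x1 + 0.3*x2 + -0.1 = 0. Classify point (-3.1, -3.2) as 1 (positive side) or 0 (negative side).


Compute -1.8 * -3.1 + 0.3 * -3.2 + -0.1
= 5.58 + -0.96 + -0.1
= 4.52
Since 4.52 >= 0, the point is on the positive side.

1


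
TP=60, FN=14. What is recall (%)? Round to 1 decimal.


Recall = TP / (TP + FN) * 100
= 60 / (60 + 14)
= 60 / 74
= 0.8108
= 81.1%

81.1


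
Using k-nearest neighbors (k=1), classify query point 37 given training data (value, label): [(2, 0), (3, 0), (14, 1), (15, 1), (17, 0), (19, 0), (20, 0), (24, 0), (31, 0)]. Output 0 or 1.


Distances from query 37:
Point 31 (class 0): distance = 6
K=1 nearest neighbors: classes = [0]
Votes for class 1: 0 / 1
Majority vote => class 0

0


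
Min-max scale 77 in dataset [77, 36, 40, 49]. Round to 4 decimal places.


Min = 36, Max = 77
Range = 77 - 36 = 41
Scaled = (x - min) / (max - min)
= (77 - 36) / 41
= 41 / 41
= 1.0000

1.0000


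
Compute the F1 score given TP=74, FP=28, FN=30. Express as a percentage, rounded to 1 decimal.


Precision = TP / (TP + FP) = 74 / 102 = 0.7255
Recall = TP / (TP + FN) = 74 / 104 = 0.7115
F1 = 2 * P * R / (P + R)
= 2 * 0.7255 * 0.7115 / (0.7255 + 0.7115)
= 1.0324 / 1.437
= 0.7184
As percentage: 71.8%

71.8


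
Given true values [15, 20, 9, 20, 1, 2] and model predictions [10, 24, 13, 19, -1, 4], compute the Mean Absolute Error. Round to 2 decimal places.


Absolute errors: [5, 4, 4, 1, 2, 2]
Sum of absolute errors = 18
MAE = 18 / 6 = 3.00

3.00


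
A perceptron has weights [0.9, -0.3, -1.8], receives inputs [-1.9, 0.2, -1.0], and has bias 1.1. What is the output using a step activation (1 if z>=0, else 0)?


z = w . x + b
= 0.9*-1.9 + -0.3*0.2 + -1.8*-1.0 + 1.1
= -1.71 + -0.06 + 1.8 + 1.1
= 0.03 + 1.1
= 1.13
Since z = 1.13 >= 0, output = 1

1


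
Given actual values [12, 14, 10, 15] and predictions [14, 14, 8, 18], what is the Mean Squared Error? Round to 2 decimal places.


Differences: [-2, 0, 2, -3]
Squared errors: [4, 0, 4, 9]
Sum of squared errors = 17
MSE = 17 / 4 = 4.25

4.25


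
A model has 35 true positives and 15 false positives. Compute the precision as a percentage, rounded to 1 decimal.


Precision = TP / (TP + FP) * 100
= 35 / (35 + 15)
= 35 / 50
= 0.7
= 70.0%

70.0


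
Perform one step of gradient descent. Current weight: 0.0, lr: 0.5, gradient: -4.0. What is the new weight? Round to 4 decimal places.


w_new = w_old - lr * gradient
= 0.0 - 0.5 * -4.0
= 0.0 - (-2.0)
= 2.0000

2.0000


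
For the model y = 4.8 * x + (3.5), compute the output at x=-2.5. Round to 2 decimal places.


y = 4.8 * -2.5 + (3.5)
= -12.0 + (3.5)
= -8.50

-8.50


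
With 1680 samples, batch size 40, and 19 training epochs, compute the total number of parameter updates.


Iterations per epoch = 1680 / 40 = 42
Total updates = iterations_per_epoch * epochs
= 42 * 19
= 798

798


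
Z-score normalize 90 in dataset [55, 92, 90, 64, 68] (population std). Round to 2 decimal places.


Mean = (55 + 92 + 90 + 64 + 68) / 5 = 73.8
Variance = sum((x_i - mean)^2) / n = 215.36
Std = sqrt(215.36) = 14.6751
Z = (x - mean) / std
= (90 - 73.8) / 14.6751
= 16.2 / 14.6751
= 1.10

1.10


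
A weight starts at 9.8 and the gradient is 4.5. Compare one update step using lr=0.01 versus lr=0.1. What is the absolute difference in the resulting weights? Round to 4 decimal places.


With lr=0.01: w_new = 9.8 - 0.01 * 4.5 = 9.755
With lr=0.1: w_new = 9.8 - 0.1 * 4.5 = 9.35
Absolute difference = |9.755 - 9.35|
= 0.4050

0.4050


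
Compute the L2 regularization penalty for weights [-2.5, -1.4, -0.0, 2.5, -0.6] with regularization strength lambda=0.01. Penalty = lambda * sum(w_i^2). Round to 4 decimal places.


Squaring each weight:
(-2.5)^2 = 6.25
(-1.4)^2 = 1.96
(-0.0)^2 = 0.0
2.5^2 = 6.25
(-0.6)^2 = 0.36
Sum of squares = 14.82
Penalty = 0.01 * 14.82 = 0.1482

0.1482


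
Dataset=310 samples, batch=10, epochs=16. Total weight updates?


Iterations per epoch = 310 / 10 = 31
Total updates = iterations_per_epoch * epochs
= 31 * 16
= 496

496


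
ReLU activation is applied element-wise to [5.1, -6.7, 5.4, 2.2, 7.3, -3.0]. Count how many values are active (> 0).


ReLU(x) = max(0, x) for each element:
ReLU(5.1) = 5.1
ReLU(-6.7) = 0
ReLU(5.4) = 5.4
ReLU(2.2) = 2.2
ReLU(7.3) = 7.3
ReLU(-3.0) = 0
Active neurons (>0): 4

4


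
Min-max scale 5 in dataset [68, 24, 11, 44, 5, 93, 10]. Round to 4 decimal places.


Min = 5, Max = 93
Range = 93 - 5 = 88
Scaled = (x - min) / (max - min)
= (5 - 5) / 88
= 0 / 88
= 0.0000

0.0000


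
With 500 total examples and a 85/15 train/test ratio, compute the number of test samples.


Train samples = 500 * 85% = 425
Test samples = 500 - 425
= 75

75


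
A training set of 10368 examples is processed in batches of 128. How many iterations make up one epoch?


Iterations per epoch = dataset_size / batch_size
= 10368 / 128
= 81

81


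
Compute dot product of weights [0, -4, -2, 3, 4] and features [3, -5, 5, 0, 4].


Element-wise products:
0 * 3 = 0
-4 * -5 = 20
-2 * 5 = -10
3 * 0 = 0
4 * 4 = 16
Sum = 0 + 20 + -10 + 0 + 16
= 26

26


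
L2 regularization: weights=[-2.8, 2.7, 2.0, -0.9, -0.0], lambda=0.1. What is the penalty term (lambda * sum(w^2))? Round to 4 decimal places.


Squaring each weight:
(-2.8)^2 = 7.84
2.7^2 = 7.29
2.0^2 = 4.0
(-0.9)^2 = 0.81
(-0.0)^2 = 0.0
Sum of squares = 19.94
Penalty = 0.1 * 19.94 = 1.9940

1.9940


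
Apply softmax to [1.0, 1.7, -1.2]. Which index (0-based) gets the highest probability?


Softmax is a monotonic transformation, so it preserves the argmax.
We need to find the index of the maximum logit.
Index 0: 1.0
Index 1: 1.7
Index 2: -1.2
Maximum logit = 1.7 at index 1

1


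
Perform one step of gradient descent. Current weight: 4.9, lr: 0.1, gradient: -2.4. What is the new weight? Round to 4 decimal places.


w_new = w_old - lr * gradient
= 4.9 - 0.1 * -2.4
= 4.9 - (-0.24)
= 5.1400

5.1400


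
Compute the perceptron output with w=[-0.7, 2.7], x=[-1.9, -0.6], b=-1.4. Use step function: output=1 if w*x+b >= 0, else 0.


z = w . x + b
= -0.7*-1.9 + 2.7*-0.6 + -1.4
= 1.33 + -1.62 + -1.4
= -0.29 + -1.4
= -1.69
Since z = -1.69 < 0, output = 0

0


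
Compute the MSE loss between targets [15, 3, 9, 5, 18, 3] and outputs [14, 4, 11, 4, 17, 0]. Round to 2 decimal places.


Differences: [1, -1, -2, 1, 1, 3]
Squared errors: [1, 1, 4, 1, 1, 9]
Sum of squared errors = 17
MSE = 17 / 6 = 2.83

2.83


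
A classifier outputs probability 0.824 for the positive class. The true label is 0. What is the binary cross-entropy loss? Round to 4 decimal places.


For y=0: Loss = -log(1-p)
= -log(1 - 0.824)
= -log(0.176)
= -(-1.7373)
= 1.7373

1.7373


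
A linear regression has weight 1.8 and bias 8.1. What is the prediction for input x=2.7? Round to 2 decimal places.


y = 1.8 * 2.7 + (8.1)
= 4.86 + (8.1)
= 12.96

12.96


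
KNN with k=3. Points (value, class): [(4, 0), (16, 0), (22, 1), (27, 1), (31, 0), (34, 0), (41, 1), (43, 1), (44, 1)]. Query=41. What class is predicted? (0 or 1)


Distances from query 41:
Point 41 (class 1): distance = 0
Point 43 (class 1): distance = 2
Point 44 (class 1): distance = 3
K=3 nearest neighbors: classes = [1, 1, 1]
Votes for class 1: 3 / 3
Majority vote => class 1

1


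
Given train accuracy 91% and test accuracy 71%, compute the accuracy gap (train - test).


Gap = train_accuracy - test_accuracy
= 91 - 71
= 20%
This gap suggests the model is overfitting.

20


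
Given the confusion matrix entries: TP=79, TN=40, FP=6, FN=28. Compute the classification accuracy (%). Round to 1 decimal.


Accuracy = (TP + TN) / (TP + TN + FP + FN) * 100
= (79 + 40) / (79 + 40 + 6 + 28)
= 119 / 153
= 0.7778
= 77.8%

77.8


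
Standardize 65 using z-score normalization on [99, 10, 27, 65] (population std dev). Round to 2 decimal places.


Mean = (99 + 10 + 27 + 65) / 4 = 50.25
Variance = sum((x_i - mean)^2) / n = 1188.6875
Std = sqrt(1188.6875) = 34.4773
Z = (x - mean) / std
= (65 - 50.25) / 34.4773
= 14.75 / 34.4773
= 0.43

0.43


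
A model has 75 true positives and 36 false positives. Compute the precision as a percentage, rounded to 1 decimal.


Precision = TP / (TP + FP) * 100
= 75 / (75 + 36)
= 75 / 111
= 0.6757
= 67.6%

67.6


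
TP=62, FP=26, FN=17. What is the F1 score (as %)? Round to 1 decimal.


Precision = TP / (TP + FP) = 62 / 88 = 0.7045
Recall = TP / (TP + FN) = 62 / 79 = 0.7848
F1 = 2 * P * R / (P + R)
= 2 * 0.7045 * 0.7848 / (0.7045 + 0.7848)
= 1.1059 / 1.4894
= 0.7425
As percentage: 74.3%

74.3


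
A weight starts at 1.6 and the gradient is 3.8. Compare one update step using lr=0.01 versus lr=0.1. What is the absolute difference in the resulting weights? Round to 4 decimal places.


With lr=0.01: w_new = 1.6 - 0.01 * 3.8 = 1.562
With lr=0.1: w_new = 1.6 - 0.1 * 3.8 = 1.22
Absolute difference = |1.562 - 1.22|
= 0.3420

0.3420


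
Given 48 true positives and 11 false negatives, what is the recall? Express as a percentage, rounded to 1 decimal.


Recall = TP / (TP + FN) * 100
= 48 / (48 + 11)
= 48 / 59
= 0.8136
= 81.4%

81.4


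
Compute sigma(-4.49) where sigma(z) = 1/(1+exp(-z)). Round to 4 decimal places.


sigmoid(z) = 1 / (1 + exp(-z))
exp(-(-4.49)) = exp(4.49) = 89.1214
1 + 89.1214 = 90.1214
1 / 90.1214 = 0.0111

0.0111


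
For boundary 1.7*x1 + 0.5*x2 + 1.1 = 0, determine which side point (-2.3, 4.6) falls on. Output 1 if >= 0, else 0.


Compute 1.7 * -2.3 + 0.5 * 4.6 + 1.1
= -3.91 + 2.3 + 1.1
= -0.51
Since -0.51 < 0, the point is on the negative side.

0


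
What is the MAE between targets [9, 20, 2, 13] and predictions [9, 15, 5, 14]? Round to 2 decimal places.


Absolute errors: [0, 5, 3, 1]
Sum of absolute errors = 9
MAE = 9 / 4 = 2.25

2.25


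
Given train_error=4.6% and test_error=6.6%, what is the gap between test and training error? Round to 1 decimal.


Generalization gap = test_error - train_error
= 6.6 - 4.6
= 2.0%
A moderate gap.

2.0


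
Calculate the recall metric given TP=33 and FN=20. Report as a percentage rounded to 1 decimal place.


Recall = TP / (TP + FN) * 100
= 33 / (33 + 20)
= 33 / 53
= 0.6226
= 62.3%

62.3


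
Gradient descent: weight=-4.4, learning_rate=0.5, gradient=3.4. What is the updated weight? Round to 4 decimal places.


w_new = w_old - lr * gradient
= -4.4 - 0.5 * 3.4
= -4.4 - (1.7)
= -6.1000

-6.1000


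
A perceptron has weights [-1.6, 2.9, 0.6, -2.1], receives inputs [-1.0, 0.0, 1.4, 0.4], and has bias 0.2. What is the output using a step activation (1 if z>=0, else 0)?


z = w . x + b
= -1.6*-1.0 + 2.9*0.0 + 0.6*1.4 + -2.1*0.4 + 0.2
= 1.6 + 0.0 + 0.84 + -0.84 + 0.2
= 1.6 + 0.2
= 1.8
Since z = 1.8 >= 0, output = 1

1


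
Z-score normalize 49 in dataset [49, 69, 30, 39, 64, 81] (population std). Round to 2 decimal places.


Mean = (49 + 69 + 30 + 39 + 64 + 81) / 6 = 55.3333
Variance = sum((x_i - mean)^2) / n = 311.5556
Std = sqrt(311.5556) = 17.6509
Z = (x - mean) / std
= (49 - 55.3333) / 17.6509
= -6.3333 / 17.6509
= -0.36

-0.36


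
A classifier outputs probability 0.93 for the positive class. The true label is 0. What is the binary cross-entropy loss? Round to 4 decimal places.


For y=0: Loss = -log(1-p)
= -log(1 - 0.93)
= -log(0.07)
= -(-2.6593)
= 2.6593

2.6593


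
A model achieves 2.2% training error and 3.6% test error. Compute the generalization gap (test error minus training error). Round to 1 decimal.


Generalization gap = test_error - train_error
= 3.6 - 2.2
= 1.4%
A small gap suggests good generalization.

1.4


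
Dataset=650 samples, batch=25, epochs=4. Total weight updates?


Iterations per epoch = 650 / 25 = 26
Total updates = iterations_per_epoch * epochs
= 26 * 4
= 104

104


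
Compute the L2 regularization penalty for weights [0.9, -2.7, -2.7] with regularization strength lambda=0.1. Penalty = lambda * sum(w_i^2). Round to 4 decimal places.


Squaring each weight:
0.9^2 = 0.81
(-2.7)^2 = 7.29
(-2.7)^2 = 7.29
Sum of squares = 15.39
Penalty = 0.1 * 15.39 = 1.5390

1.5390


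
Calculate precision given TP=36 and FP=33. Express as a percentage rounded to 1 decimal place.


Precision = TP / (TP + FP) * 100
= 36 / (36 + 33)
= 36 / 69
= 0.5217
= 52.2%

52.2


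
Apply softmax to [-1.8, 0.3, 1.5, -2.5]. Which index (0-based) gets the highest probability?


Softmax is a monotonic transformation, so it preserves the argmax.
We need to find the index of the maximum logit.
Index 0: -1.8
Index 1: 0.3
Index 2: 1.5
Index 3: -2.5
Maximum logit = 1.5 at index 2

2


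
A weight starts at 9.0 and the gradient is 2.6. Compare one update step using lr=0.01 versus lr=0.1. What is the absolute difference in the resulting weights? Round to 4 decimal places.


With lr=0.01: w_new = 9.0 - 0.01 * 2.6 = 8.974
With lr=0.1: w_new = 9.0 - 0.1 * 2.6 = 8.74
Absolute difference = |8.974 - 8.74|
= 0.2340

0.2340


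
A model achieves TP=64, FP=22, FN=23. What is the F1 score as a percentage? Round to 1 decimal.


Precision = TP / (TP + FP) = 64 / 86 = 0.7442
Recall = TP / (TP + FN) = 64 / 87 = 0.7356
F1 = 2 * P * R / (P + R)
= 2 * 0.7442 * 0.7356 / (0.7442 + 0.7356)
= 1.0949 / 1.4798
= 0.7399
As percentage: 74.0%

74.0


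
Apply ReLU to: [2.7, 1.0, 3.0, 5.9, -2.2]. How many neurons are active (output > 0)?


ReLU(x) = max(0, x) for each element:
ReLU(2.7) = 2.7
ReLU(1.0) = 1.0
ReLU(3.0) = 3.0
ReLU(5.9) = 5.9
ReLU(-2.2) = 0
Active neurons (>0): 4

4


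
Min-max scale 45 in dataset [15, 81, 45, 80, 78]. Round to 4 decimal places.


Min = 15, Max = 81
Range = 81 - 15 = 66
Scaled = (x - min) / (max - min)
= (45 - 15) / 66
= 30 / 66
= 0.4545

0.4545


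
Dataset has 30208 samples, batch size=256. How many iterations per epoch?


Iterations per epoch = dataset_size / batch_size
= 30208 / 256
= 118

118


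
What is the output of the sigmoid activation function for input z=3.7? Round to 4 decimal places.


sigmoid(z) = 1 / (1 + exp(-z))
exp(-(3.7)) = exp(-3.7) = 0.0247
1 + 0.0247 = 1.0247
1 / 1.0247 = 0.9759

0.9759


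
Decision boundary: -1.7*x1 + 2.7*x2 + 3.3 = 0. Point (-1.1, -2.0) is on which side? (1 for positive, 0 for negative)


Compute -1.7 * -1.1 + 2.7 * -2.0 + 3.3
= 1.87 + -5.4 + 3.3
= -0.23
Since -0.23 < 0, the point is on the negative side.

0


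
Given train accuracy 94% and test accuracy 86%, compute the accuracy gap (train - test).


Gap = train_accuracy - test_accuracy
= 94 - 86
= 8%
This moderate gap may indicate mild overfitting.

8


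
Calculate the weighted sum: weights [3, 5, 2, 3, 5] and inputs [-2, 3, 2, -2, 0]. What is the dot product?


Element-wise products:
3 * -2 = -6
5 * 3 = 15
2 * 2 = 4
3 * -2 = -6
5 * 0 = 0
Sum = -6 + 15 + 4 + -6 + 0
= 7

7


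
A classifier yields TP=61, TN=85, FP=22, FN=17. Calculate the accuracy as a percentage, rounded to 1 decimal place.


Accuracy = (TP + TN) / (TP + TN + FP + FN) * 100
= (61 + 85) / (61 + 85 + 22 + 17)
= 146 / 185
= 0.7892
= 78.9%

78.9


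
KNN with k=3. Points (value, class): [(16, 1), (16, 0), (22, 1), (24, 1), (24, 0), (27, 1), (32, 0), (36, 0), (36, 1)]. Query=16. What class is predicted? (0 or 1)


Distances from query 16:
Point 16 (class 0): distance = 0
Point 16 (class 1): distance = 0
Point 22 (class 1): distance = 6
K=3 nearest neighbors: classes = [0, 1, 1]
Votes for class 1: 2 / 3
Majority vote => class 1

1


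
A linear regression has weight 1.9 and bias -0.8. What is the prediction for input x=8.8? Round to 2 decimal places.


y = 1.9 * 8.8 + (-0.8)
= 16.72 + (-0.8)
= 15.92

15.92


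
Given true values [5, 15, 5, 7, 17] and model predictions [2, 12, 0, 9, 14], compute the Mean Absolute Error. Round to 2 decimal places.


Absolute errors: [3, 3, 5, 2, 3]
Sum of absolute errors = 16
MAE = 16 / 5 = 3.20

3.20


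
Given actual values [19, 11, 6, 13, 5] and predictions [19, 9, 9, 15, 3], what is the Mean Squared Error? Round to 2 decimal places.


Differences: [0, 2, -3, -2, 2]
Squared errors: [0, 4, 9, 4, 4]
Sum of squared errors = 21
MSE = 21 / 5 = 4.20

4.20


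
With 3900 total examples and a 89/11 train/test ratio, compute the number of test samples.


Train samples = 3900 * 89% = 3471
Test samples = 3900 - 3471
= 429

429


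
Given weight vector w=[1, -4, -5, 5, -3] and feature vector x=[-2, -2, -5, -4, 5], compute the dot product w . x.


Element-wise products:
1 * -2 = -2
-4 * -2 = 8
-5 * -5 = 25
5 * -4 = -20
-3 * 5 = -15
Sum = -2 + 8 + 25 + -20 + -15
= -4

-4


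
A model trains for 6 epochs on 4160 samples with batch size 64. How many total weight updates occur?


Iterations per epoch = 4160 / 64 = 65
Total updates = iterations_per_epoch * epochs
= 65 * 6
= 390

390


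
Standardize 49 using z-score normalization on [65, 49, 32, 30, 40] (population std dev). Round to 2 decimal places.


Mean = (65 + 49 + 32 + 30 + 40) / 5 = 43.2
Variance = sum((x_i - mean)^2) / n = 163.76
Std = sqrt(163.76) = 12.7969
Z = (x - mean) / std
= (49 - 43.2) / 12.7969
= 5.8 / 12.7969
= 0.45

0.45


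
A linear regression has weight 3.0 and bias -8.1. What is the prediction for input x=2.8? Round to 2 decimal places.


y = 3.0 * 2.8 + (-8.1)
= 8.4 + (-8.1)
= 0.30

0.30


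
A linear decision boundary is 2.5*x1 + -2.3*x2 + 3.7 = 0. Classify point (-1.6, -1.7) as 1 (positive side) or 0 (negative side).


Compute 2.5 * -1.6 + -2.3 * -1.7 + 3.7
= -4.0 + 3.91 + 3.7
= 3.61
Since 3.61 >= 0, the point is on the positive side.

1


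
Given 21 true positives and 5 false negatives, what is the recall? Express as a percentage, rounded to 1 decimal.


Recall = TP / (TP + FN) * 100
= 21 / (21 + 5)
= 21 / 26
= 0.8077
= 80.8%

80.8


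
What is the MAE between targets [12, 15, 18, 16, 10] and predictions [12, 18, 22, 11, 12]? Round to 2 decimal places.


Absolute errors: [0, 3, 4, 5, 2]
Sum of absolute errors = 14
MAE = 14 / 5 = 2.80

2.80


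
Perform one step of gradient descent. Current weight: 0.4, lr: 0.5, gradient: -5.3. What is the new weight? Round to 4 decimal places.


w_new = w_old - lr * gradient
= 0.4 - 0.5 * -5.3
= 0.4 - (-2.65)
= 3.0500

3.0500


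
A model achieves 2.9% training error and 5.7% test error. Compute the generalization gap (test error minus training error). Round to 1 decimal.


Generalization gap = test_error - train_error
= 5.7 - 2.9
= 2.8%
A moderate gap.

2.8


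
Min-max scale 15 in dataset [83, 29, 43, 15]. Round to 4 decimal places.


Min = 15, Max = 83
Range = 83 - 15 = 68
Scaled = (x - min) / (max - min)
= (15 - 15) / 68
= 0 / 68
= 0.0000

0.0000


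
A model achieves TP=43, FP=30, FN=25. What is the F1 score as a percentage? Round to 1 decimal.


Precision = TP / (TP + FP) = 43 / 73 = 0.589
Recall = TP / (TP + FN) = 43 / 68 = 0.6324
F1 = 2 * P * R / (P + R)
= 2 * 0.589 * 0.6324 / (0.589 + 0.6324)
= 0.745 / 1.2214
= 0.6099
As percentage: 61.0%

61.0


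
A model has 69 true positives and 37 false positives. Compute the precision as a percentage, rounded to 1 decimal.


Precision = TP / (TP + FP) * 100
= 69 / (69 + 37)
= 69 / 106
= 0.6509
= 65.1%

65.1


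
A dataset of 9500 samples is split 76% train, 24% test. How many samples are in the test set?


Train samples = 9500 * 76% = 7220
Test samples = 9500 - 7220
= 2280

2280


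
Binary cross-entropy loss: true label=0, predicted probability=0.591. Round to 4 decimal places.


For y=0: Loss = -log(1-p)
= -log(1 - 0.591)
= -log(0.409)
= -(-0.894)
= 0.8940

0.8940


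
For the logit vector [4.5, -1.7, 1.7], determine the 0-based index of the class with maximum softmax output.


Softmax is a monotonic transformation, so it preserves the argmax.
We need to find the index of the maximum logit.
Index 0: 4.5
Index 1: -1.7
Index 2: 1.7
Maximum logit = 4.5 at index 0

0


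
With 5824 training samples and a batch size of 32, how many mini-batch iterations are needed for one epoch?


Iterations per epoch = dataset_size / batch_size
= 5824 / 32
= 182

182


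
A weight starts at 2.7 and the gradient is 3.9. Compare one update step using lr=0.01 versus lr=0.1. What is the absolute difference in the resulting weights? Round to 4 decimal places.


With lr=0.01: w_new = 2.7 - 0.01 * 3.9 = 2.661
With lr=0.1: w_new = 2.7 - 0.1 * 3.9 = 2.31
Absolute difference = |2.661 - 2.31|
= 0.3510

0.3510


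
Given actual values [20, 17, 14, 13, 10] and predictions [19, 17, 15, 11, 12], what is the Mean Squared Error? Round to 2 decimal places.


Differences: [1, 0, -1, 2, -2]
Squared errors: [1, 0, 1, 4, 4]
Sum of squared errors = 10
MSE = 10 / 5 = 2.00

2.00


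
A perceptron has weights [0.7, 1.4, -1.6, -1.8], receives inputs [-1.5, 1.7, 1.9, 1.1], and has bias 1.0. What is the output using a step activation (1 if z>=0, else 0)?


z = w . x + b
= 0.7*-1.5 + 1.4*1.7 + -1.6*1.9 + -1.8*1.1 + 1.0
= -1.05 + 2.38 + -3.04 + -1.98 + 1.0
= -3.69 + 1.0
= -2.69
Since z = -2.69 < 0, output = 0

0


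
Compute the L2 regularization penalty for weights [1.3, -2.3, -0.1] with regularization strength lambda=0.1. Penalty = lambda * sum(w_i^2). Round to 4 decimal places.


Squaring each weight:
1.3^2 = 1.69
(-2.3)^2 = 5.29
(-0.1)^2 = 0.01
Sum of squares = 6.99
Penalty = 0.1 * 6.99 = 0.6990

0.6990


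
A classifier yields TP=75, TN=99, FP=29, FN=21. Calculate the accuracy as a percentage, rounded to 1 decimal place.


Accuracy = (TP + TN) / (TP + TN + FP + FN) * 100
= (75 + 99) / (75 + 99 + 29 + 21)
= 174 / 224
= 0.7768
= 77.7%

77.7


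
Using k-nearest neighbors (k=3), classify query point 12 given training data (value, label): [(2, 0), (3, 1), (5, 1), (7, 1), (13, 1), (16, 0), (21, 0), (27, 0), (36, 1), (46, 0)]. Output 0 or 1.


Distances from query 12:
Point 13 (class 1): distance = 1
Point 16 (class 0): distance = 4
Point 7 (class 1): distance = 5
K=3 nearest neighbors: classes = [1, 0, 1]
Votes for class 1: 2 / 3
Majority vote => class 1

1


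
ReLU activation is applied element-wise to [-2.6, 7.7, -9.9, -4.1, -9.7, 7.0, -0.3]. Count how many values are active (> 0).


ReLU(x) = max(0, x) for each element:
ReLU(-2.6) = 0
ReLU(7.7) = 7.7
ReLU(-9.9) = 0
ReLU(-4.1) = 0
ReLU(-9.7) = 0
ReLU(7.0) = 7.0
ReLU(-0.3) = 0
Active neurons (>0): 2

2


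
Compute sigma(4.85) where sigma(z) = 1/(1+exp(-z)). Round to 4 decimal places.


sigmoid(z) = 1 / (1 + exp(-z))
exp(-(4.85)) = exp(-4.85) = 0.0078
1 + 0.0078 = 1.0078
1 / 1.0078 = 0.9922

0.9922


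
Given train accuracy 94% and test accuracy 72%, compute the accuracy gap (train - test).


Gap = train_accuracy - test_accuracy
= 94 - 72
= 22%
This large gap strongly indicates overfitting.

22


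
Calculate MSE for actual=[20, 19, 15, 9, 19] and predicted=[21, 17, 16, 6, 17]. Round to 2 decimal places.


Differences: [-1, 2, -1, 3, 2]
Squared errors: [1, 4, 1, 9, 4]
Sum of squared errors = 19
MSE = 19 / 5 = 3.80

3.80


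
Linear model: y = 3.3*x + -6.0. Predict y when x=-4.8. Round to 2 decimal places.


y = 3.3 * -4.8 + (-6.0)
= -15.84 + (-6.0)
= -21.84

-21.84


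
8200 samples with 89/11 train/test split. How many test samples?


Train samples = 8200 * 89% = 7298
Test samples = 8200 - 7298
= 902

902


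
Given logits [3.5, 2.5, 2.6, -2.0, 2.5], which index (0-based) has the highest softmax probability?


Softmax is a monotonic transformation, so it preserves the argmax.
We need to find the index of the maximum logit.
Index 0: 3.5
Index 1: 2.5
Index 2: 2.6
Index 3: -2.0
Index 4: 2.5
Maximum logit = 3.5 at index 0

0


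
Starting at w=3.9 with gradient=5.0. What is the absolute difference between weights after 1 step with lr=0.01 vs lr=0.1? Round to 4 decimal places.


With lr=0.01: w_new = 3.9 - 0.01 * 5.0 = 3.85
With lr=0.1: w_new = 3.9 - 0.1 * 5.0 = 3.4
Absolute difference = |3.85 - 3.4|
= 0.4500

0.4500


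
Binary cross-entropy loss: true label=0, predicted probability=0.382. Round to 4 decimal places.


For y=0: Loss = -log(1-p)
= -log(1 - 0.382)
= -log(0.618)
= -(-0.4813)
= 0.4813

0.4813


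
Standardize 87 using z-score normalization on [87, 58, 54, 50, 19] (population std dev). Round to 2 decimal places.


Mean = (87 + 58 + 54 + 50 + 19) / 5 = 53.6
Variance = sum((x_i - mean)^2) / n = 469.04
Std = sqrt(469.04) = 21.6573
Z = (x - mean) / std
= (87 - 53.6) / 21.6573
= 33.4 / 21.6573
= 1.54

1.54


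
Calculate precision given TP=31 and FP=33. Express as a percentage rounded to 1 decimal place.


Precision = TP / (TP + FP) * 100
= 31 / (31 + 33)
= 31 / 64
= 0.4844
= 48.4%

48.4


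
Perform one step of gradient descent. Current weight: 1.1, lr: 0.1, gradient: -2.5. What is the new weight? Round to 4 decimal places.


w_new = w_old - lr * gradient
= 1.1 - 0.1 * -2.5
= 1.1 - (-0.25)
= 1.3500

1.3500


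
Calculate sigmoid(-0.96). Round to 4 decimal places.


sigmoid(z) = 1 / (1 + exp(-z))
exp(-(-0.96)) = exp(0.96) = 2.6117
1 + 2.6117 = 3.6117
1 / 3.6117 = 0.2769

0.2769


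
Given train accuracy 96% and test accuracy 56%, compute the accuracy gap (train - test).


Gap = train_accuracy - test_accuracy
= 96 - 56
= 40%
This large gap strongly indicates overfitting.

40


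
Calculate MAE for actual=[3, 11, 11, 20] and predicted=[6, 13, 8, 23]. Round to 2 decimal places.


Absolute errors: [3, 2, 3, 3]
Sum of absolute errors = 11
MAE = 11 / 4 = 2.75

2.75


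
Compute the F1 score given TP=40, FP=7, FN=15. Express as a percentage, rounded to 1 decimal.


Precision = TP / (TP + FP) = 40 / 47 = 0.8511
Recall = TP / (TP + FN) = 40 / 55 = 0.7273
F1 = 2 * P * R / (P + R)
= 2 * 0.8511 * 0.7273 / (0.8511 + 0.7273)
= 1.2379 / 1.5783
= 0.7843
As percentage: 78.4%

78.4


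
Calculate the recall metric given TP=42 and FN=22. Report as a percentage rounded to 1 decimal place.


Recall = TP / (TP + FN) * 100
= 42 / (42 + 22)
= 42 / 64
= 0.6562
= 65.6%

65.6
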